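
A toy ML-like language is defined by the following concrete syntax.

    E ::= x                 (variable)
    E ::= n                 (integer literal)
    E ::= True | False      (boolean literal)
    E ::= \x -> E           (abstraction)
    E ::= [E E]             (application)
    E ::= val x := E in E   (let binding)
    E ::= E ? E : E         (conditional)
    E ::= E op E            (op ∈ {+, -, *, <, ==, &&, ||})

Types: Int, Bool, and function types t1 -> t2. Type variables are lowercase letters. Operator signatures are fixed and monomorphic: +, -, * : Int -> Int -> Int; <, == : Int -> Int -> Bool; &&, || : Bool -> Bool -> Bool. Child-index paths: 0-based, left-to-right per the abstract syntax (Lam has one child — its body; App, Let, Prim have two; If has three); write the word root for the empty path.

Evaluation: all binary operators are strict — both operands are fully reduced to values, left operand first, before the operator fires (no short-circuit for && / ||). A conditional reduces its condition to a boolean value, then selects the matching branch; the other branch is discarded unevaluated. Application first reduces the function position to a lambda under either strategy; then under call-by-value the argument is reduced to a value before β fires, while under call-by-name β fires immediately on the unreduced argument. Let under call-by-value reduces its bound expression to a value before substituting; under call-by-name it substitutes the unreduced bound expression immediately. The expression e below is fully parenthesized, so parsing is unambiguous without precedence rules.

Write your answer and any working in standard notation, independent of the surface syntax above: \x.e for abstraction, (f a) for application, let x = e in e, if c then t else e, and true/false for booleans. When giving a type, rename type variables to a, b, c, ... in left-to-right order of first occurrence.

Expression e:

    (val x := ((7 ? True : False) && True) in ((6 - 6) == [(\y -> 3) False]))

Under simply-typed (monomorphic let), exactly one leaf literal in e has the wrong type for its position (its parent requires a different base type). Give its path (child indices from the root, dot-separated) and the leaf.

Answer: 0.0.0 : 7

Trace:
  unify Int ~ Bool
  FAIL: mismatch Int ~ Bool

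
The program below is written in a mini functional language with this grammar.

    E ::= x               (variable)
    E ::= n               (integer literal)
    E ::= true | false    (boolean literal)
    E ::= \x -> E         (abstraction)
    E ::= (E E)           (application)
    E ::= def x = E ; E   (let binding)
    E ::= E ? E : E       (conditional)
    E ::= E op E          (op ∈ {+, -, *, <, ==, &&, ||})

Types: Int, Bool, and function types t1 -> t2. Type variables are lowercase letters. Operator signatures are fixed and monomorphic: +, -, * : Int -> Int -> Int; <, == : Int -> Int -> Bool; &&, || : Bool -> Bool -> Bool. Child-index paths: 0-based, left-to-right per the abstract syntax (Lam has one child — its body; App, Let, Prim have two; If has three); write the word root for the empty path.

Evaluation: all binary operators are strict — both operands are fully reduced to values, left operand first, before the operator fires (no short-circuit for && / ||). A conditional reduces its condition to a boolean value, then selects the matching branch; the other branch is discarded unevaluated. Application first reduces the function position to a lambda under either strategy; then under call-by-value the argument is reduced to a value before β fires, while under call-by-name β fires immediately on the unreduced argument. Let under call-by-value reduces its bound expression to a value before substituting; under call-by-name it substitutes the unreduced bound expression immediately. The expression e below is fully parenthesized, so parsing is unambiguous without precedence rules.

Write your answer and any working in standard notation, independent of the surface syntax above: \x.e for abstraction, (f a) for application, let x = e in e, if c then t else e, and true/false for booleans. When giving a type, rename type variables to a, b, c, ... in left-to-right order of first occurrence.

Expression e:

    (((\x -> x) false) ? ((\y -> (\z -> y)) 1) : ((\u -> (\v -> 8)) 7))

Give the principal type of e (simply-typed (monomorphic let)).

Derivation:
x : a
\x._ : a -> a
  unify a -> a ~ Bool -> b
  unify a ~ Bool
  unify Bool ~ b
_ _ : Bool
  unify Bool ~ Bool
y : c
\z._ : d -> c
\y._ : c -> d -> c
  unify c -> d -> c ~ Int -> e
  unify c ~ Int
  unify d -> Int ~ e
_ _ : d -> Int
\v._ : g -> Int
\u._ : f -> g -> Int
  unify f -> g -> Int ~ Int -> h
  unify f ~ Int
  unify g -> Int ~ h
_ _ : g -> Int
  unify d -> Int ~ g -> Int
  unify d ~ g
  unify Int ~ Int

Answer: a -> Int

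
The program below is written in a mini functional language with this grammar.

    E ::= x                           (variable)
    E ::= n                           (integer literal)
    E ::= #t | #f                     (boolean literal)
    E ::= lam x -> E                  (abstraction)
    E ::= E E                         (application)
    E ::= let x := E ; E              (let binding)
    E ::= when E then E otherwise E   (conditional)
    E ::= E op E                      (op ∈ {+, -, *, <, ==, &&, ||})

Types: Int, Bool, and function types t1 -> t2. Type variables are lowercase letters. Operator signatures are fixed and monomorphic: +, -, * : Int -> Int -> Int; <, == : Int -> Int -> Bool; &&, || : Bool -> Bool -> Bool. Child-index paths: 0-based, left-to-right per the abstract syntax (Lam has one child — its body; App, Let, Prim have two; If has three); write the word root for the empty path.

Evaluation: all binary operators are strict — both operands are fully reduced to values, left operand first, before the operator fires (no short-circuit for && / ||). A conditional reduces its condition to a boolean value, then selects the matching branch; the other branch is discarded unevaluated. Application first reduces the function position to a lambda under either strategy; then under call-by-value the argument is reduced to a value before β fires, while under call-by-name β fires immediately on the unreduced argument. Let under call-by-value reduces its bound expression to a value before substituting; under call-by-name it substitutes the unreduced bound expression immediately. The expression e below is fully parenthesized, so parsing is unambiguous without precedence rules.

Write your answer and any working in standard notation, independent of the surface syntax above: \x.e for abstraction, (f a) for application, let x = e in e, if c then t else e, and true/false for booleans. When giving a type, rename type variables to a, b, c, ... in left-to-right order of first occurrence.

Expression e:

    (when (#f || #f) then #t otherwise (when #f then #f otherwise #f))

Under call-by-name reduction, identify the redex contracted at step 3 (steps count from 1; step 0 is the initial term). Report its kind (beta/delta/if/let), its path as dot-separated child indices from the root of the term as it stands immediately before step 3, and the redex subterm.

Answer: if at root : (if false then false else false)

Derivation:
step 0: (if (false || false) then true else (if false then false else false))
step 1: [delta@0] (if false then true else (if false then false else false))
step 2: [if@root] (if false then false else false)
step 3: [if@root] false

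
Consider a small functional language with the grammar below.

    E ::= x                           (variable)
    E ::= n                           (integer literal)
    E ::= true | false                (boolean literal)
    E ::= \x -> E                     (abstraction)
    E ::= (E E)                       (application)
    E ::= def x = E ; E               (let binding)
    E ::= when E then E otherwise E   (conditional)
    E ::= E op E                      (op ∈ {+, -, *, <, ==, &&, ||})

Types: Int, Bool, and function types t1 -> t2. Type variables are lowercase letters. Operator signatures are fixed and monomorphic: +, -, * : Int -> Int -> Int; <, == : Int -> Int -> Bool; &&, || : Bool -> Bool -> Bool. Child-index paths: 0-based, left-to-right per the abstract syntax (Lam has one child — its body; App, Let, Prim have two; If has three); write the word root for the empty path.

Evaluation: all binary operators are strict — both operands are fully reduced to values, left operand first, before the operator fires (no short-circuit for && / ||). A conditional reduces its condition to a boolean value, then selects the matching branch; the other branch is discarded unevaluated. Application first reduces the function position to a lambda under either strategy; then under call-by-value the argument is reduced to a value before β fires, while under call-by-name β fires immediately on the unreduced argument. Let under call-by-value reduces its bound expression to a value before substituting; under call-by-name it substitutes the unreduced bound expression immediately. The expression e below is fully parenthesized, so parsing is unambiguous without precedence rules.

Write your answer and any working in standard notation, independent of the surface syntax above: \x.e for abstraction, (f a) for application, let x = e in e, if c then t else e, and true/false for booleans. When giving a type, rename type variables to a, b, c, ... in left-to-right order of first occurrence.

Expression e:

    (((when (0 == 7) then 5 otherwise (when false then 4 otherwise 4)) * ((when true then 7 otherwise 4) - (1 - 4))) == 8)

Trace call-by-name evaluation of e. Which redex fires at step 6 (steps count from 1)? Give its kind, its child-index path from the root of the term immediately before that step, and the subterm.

Derivation:
step 0: (((if (0 == 7) then 5 else (if false then 4 else 4)) * ((if true then 7 else 4) - (1 - 4))) == 8)
step 1: [delta@0.0.0] (((if false then 5 else (if false then 4 else 4)) * ((if true then 7 else 4) - (1 - 4))) == 8)
step 2: [if@0.0] (((if false then 4 else 4) * ((if true then 7 else 4) - (1 - 4))) == 8)
step 3: [if@0.0] ((4 * ((if true then 7 else 4) - (1 - 4))) == 8)
step 4: [if@0.1.0] ((4 * (7 - (1 - 4))) == 8)
step 5: [delta@0.1.1] ((4 * (7 - -3)) == 8)
step 6: [delta@0.1] ((4 * 10) == 8)

Answer: delta at 0.1 : (7 - -3)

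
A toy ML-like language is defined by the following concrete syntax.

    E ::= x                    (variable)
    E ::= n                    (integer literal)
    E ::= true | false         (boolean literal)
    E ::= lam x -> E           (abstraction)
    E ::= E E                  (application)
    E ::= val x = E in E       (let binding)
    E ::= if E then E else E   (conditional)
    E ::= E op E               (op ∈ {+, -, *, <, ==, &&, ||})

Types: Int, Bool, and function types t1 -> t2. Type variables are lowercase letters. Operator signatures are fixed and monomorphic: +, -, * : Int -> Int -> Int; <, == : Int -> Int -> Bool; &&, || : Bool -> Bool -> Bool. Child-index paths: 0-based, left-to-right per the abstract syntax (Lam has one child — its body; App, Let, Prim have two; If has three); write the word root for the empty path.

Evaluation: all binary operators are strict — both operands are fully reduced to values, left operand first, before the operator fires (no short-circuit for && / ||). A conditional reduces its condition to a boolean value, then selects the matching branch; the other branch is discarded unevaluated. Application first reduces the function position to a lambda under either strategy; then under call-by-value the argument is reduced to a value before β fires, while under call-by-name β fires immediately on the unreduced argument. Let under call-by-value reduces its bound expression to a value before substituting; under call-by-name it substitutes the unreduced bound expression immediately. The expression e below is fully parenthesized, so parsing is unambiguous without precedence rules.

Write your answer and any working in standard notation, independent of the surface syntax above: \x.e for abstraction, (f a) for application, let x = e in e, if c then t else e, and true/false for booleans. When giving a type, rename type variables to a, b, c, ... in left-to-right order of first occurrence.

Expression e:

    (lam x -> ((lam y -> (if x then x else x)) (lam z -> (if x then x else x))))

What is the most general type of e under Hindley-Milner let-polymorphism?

Answer: Bool -> Bool

Trace:
x : a
  unify a ~ Bool
x : Bool
x : Bool
  unify Bool ~ Bool
\y._ : b -> Bool
x : Bool
  unify Bool ~ Bool
x : Bool
x : Bool
  unify Bool ~ Bool
\z._ : c -> Bool
  unify b -> Bool ~ (c -> Bool) -> d
  unify b ~ c -> Bool
  unify Bool ~ d
_ _ : Bool
\x._ : Bool -> Bool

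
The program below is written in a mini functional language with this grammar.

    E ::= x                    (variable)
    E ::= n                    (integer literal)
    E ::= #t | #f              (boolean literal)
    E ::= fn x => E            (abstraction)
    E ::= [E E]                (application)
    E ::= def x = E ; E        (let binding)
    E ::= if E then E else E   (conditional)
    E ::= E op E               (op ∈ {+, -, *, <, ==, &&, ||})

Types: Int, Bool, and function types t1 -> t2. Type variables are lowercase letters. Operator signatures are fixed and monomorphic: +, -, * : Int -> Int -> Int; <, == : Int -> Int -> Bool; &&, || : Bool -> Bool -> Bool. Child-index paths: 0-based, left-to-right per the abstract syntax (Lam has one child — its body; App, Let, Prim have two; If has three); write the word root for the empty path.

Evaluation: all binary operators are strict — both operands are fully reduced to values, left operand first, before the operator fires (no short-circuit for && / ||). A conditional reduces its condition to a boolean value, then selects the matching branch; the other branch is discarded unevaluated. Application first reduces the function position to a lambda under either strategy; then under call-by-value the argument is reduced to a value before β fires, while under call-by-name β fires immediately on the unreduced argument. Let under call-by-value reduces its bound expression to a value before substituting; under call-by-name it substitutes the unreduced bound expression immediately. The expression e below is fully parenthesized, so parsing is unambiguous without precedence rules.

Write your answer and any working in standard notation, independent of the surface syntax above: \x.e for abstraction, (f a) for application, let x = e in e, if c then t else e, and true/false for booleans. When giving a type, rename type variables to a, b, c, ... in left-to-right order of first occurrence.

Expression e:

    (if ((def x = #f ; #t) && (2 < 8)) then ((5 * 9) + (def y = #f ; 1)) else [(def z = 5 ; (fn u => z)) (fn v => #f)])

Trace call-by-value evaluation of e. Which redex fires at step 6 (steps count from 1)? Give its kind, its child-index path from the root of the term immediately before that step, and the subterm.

Working:
step 0: (if ((let x = false in true) && (2 < 8)) then ((5 * 9) + (let y = false in 1)) else ((let z = 5 in (\u.z)) (\v.false)))
step 1: [let@0.0] (if (true && (2 < 8)) then ((5 * 9) + (let y = false in 1)) else ((let z = 5 in (\u.z)) (\v.false)))
step 2: [delta@0.1] (if (true && true) then ((5 * 9) + (let y = false in 1)) else ((let z = 5 in (\u.z)) (\v.false)))
step 3: [delta@0] (if true then ((5 * 9) + (let y = false in 1)) else ((let z = 5 in (\u.z)) (\v.false)))
step 4: [if@root] ((5 * 9) + (let y = false in 1))
step 5: [delta@0] (45 + (let y = false in 1))
step 6: [let@1] (45 + 1)

Answer: let at 1 : (let y = false in 1)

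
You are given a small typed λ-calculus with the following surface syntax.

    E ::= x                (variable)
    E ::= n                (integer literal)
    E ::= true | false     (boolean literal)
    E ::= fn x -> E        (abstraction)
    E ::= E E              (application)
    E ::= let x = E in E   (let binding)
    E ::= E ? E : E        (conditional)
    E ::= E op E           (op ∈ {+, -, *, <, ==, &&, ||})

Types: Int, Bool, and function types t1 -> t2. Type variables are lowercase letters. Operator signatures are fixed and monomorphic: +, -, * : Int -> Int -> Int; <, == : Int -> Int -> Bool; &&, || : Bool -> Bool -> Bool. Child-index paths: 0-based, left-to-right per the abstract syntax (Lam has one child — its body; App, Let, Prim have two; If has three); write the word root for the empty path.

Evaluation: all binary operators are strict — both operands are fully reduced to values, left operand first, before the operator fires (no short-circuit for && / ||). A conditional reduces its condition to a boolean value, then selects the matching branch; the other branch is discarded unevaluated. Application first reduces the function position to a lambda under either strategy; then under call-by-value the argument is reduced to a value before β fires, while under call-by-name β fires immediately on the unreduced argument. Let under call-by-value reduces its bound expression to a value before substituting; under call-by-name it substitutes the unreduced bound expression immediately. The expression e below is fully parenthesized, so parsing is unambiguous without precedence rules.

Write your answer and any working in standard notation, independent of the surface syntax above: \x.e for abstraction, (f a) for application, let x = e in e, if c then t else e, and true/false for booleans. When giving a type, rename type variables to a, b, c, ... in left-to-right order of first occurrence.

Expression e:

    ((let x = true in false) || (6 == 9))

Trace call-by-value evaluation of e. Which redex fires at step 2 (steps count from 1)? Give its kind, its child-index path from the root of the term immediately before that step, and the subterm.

Derivation:
step 0: ((let x = true in false) || (6 == 9))
step 1: [let@0] (false || (6 == 9))
step 2: [delta@1] (false || false)

Answer: delta at 1 : (6 == 9)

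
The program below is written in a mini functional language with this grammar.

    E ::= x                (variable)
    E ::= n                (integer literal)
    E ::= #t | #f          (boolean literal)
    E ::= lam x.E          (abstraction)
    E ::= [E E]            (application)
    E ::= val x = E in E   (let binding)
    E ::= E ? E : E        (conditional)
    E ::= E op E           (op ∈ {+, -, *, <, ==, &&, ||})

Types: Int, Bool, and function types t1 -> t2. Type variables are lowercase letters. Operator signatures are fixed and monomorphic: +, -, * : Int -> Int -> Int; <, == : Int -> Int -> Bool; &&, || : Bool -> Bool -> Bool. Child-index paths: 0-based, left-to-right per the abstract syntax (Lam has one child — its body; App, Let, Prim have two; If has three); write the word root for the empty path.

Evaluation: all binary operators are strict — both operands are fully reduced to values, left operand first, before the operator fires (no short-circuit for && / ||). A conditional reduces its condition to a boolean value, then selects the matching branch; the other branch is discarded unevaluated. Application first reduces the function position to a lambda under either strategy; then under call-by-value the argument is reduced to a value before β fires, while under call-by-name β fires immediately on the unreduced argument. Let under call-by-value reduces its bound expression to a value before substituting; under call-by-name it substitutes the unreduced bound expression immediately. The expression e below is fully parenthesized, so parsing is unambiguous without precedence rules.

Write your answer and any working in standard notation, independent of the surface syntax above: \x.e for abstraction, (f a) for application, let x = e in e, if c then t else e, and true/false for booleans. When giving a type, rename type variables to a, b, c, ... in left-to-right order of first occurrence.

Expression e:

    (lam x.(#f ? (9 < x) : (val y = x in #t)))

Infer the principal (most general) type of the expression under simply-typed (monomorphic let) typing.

Answer: Int -> Bool

Working:
  unify Bool ~ Bool
  unify Int ~ Int
x : a
  unify a ~ Int
x : Int
let y : Int
  unify Bool ~ Bool
\x._ : Int -> Bool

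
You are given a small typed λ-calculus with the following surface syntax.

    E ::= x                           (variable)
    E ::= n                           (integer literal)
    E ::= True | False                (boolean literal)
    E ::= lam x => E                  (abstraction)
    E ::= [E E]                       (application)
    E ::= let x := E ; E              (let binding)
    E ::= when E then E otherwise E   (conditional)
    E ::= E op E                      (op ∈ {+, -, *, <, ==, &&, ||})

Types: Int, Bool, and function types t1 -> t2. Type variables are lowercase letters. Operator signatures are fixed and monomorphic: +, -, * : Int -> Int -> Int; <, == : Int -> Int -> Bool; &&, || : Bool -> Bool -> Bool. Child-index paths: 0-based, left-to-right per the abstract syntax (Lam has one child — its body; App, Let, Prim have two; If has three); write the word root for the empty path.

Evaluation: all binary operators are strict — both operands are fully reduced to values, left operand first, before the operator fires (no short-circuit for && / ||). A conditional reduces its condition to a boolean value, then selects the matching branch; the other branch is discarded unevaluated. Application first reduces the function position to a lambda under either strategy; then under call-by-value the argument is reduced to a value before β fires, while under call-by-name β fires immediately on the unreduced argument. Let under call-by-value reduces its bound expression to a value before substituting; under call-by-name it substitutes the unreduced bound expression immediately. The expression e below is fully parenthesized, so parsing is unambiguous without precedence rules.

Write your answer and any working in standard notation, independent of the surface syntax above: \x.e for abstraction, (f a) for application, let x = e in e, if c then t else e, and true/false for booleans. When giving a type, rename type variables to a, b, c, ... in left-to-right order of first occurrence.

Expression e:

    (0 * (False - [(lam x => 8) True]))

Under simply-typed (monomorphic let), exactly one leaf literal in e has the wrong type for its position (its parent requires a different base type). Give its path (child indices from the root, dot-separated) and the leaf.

Working:
  unify Int ~ Int
  unify Bool ~ Int
  FAIL: mismatch Bool ~ Int

Answer: 1.0 : false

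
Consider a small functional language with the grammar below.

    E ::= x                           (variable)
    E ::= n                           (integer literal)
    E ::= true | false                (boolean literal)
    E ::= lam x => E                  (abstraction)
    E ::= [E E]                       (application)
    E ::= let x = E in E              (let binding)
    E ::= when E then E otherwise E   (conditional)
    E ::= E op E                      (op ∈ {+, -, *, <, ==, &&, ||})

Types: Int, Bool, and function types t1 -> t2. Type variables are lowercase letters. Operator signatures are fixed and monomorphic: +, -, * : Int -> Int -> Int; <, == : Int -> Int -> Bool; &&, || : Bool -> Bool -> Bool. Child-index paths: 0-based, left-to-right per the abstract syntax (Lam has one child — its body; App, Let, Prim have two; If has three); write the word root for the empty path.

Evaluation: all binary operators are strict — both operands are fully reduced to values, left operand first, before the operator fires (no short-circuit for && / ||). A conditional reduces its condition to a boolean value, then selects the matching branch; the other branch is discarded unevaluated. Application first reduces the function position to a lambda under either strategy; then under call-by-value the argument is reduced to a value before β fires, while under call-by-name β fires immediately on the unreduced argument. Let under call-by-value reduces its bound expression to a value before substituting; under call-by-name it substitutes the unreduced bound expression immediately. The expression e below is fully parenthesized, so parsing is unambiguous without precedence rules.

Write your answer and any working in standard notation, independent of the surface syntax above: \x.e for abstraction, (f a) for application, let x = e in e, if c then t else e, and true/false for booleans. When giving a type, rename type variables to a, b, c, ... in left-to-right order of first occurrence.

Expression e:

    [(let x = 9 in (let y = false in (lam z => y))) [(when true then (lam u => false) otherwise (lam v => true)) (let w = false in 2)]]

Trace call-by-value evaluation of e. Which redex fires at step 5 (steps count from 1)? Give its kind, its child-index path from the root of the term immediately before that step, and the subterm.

Working:
step 0: ((let x = 9 in (let y = false in (\z.y))) ((if true then (\u.false) else (\v.true)) (let w = false in 2)))
step 1: [let@0] ((let y = false in (\z.y)) ((if true then (\u.false) else (\v.true)) (let w = false in 2)))
step 2: [let@0] ((\z.false) ((if true then (\u.false) else (\v.true)) (let w = false in 2)))
step 3: [if@1.0] ((\z.false) ((\u.false) (let w = false in 2)))
step 4: [let@1.1] ((\z.false) ((\u.false) 2))
step 5: [beta@1] ((\z.false) false)

Answer: beta at 1 : ((\u.false) 2)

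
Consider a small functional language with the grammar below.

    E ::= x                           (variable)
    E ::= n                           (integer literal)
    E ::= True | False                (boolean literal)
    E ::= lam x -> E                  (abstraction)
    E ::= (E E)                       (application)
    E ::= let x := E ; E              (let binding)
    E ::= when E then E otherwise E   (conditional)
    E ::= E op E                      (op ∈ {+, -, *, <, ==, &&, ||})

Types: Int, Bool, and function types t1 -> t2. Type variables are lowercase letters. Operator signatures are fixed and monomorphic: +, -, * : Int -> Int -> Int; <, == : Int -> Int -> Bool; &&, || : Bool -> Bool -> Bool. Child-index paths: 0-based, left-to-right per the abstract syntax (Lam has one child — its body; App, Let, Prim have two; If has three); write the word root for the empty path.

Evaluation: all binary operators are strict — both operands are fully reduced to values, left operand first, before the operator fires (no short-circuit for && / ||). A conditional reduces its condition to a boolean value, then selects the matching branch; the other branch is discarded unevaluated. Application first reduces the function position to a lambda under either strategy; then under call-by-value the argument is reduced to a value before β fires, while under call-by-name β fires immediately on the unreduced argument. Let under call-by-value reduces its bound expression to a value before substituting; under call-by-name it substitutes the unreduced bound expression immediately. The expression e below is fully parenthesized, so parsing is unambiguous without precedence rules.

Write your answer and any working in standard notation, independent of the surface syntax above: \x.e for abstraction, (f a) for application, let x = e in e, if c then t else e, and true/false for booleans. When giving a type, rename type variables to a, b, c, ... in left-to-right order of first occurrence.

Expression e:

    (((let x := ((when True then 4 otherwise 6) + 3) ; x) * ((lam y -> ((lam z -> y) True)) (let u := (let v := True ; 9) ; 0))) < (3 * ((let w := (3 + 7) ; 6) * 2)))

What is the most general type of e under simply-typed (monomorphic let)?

Answer: Bool

Working:
  unify Bool ~ Bool
  unify Int ~ Int
  unify Int ~ Int
  unify Int ~ Int
let x : Int
x : Int
  unify Int ~ Int
y : a
\z._ : b -> a
  unify b -> a ~ Bool -> c
  unify b ~ Bool
  unify a ~ c
_ _ : c
\y._ : c -> c
let v : Bool
let u : Int
  unify c -> c ~ Int -> d
  unify c ~ Int
  unify Int ~ d
_ _ : Int
  unify Int ~ Int
  unify Int ~ Int
  unify Int ~ Int
  unify Int ~ Int
  unify Int ~ Int
let w : Int
  unify Int ~ Int
  unify Int ~ Int
  unify Int ~ Int
  unify Int ~ Int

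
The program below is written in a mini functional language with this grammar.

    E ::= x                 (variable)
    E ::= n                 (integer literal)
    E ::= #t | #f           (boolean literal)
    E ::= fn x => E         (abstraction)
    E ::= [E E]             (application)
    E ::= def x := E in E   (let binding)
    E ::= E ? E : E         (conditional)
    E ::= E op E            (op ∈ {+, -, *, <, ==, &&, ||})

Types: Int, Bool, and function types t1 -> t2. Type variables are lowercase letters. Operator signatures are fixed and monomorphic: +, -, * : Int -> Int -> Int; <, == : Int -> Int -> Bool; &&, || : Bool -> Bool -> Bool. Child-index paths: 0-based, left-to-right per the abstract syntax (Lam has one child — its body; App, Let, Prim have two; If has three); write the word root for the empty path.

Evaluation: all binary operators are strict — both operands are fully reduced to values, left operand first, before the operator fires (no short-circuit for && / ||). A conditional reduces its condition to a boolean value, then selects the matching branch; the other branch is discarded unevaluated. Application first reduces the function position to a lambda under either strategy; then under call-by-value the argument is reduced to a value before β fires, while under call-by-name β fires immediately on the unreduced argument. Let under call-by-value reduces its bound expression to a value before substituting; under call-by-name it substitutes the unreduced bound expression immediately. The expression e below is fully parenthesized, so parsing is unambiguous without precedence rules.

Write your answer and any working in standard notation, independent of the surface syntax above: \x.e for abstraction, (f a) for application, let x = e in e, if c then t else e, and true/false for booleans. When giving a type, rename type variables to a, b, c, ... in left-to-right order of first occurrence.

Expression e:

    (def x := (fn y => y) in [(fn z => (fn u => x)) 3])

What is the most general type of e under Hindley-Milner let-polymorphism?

Answer: a -> b -> b

Derivation:
y : a
\y._ : a -> a
let x : forall. a -> a
x : d -> d
\u._ : c -> d -> d
\z._ : b -> c -> d -> d
  unify b -> c -> d -> d ~ Int -> e
  unify b ~ Int
  unify c -> d -> d ~ e
_ _ : c -> d -> d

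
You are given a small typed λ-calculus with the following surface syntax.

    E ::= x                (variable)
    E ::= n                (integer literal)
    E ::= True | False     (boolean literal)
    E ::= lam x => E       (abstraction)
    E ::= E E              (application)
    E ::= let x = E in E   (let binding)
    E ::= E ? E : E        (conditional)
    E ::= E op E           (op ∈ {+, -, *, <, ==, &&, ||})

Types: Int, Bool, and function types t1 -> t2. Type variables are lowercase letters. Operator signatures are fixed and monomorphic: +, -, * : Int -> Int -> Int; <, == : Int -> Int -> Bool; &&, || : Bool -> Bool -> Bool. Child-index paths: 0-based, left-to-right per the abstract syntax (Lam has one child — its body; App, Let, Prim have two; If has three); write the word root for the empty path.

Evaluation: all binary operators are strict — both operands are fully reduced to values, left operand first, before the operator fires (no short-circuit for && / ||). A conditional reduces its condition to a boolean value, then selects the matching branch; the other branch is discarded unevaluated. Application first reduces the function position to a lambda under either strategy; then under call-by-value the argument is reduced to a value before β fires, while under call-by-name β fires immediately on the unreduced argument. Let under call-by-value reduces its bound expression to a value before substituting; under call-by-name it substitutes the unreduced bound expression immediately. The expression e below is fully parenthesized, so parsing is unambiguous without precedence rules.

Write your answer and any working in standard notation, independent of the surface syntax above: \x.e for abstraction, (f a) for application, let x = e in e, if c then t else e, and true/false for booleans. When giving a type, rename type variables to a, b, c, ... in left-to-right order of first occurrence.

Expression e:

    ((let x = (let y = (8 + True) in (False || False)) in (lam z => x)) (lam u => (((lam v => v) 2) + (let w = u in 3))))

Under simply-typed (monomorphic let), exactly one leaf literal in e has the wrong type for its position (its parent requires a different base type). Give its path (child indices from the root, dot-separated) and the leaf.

Derivation:
  unify Int ~ Int
  unify Bool ~ Int
  FAIL: mismatch Bool ~ Int

Answer: 0.0.0.1 : true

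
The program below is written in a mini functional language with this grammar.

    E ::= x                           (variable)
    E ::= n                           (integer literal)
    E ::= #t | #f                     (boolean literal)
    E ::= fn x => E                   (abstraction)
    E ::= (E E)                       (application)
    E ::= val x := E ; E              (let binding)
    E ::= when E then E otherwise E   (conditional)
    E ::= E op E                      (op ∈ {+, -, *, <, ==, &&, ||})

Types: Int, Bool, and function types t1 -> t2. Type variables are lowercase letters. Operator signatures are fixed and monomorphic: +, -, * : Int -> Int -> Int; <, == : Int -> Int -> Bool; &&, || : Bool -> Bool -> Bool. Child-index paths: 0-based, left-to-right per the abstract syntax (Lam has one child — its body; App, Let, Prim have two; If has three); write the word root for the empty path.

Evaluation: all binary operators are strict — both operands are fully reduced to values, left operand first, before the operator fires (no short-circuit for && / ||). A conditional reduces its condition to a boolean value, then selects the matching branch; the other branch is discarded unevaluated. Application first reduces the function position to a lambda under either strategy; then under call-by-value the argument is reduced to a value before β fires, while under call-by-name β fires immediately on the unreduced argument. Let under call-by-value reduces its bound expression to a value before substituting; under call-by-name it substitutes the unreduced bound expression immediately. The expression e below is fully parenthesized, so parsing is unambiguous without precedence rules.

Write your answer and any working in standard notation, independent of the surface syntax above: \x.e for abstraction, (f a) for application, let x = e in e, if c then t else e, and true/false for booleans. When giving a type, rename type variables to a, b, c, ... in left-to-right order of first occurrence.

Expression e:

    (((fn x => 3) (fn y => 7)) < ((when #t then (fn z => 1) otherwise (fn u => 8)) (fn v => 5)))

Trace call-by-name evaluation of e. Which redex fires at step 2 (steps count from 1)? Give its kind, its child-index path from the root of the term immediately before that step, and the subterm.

Answer: if at 1.0 : (if true then (\z.1) else (\u.8))

Derivation:
step 0: (((\x.3) (\y.7)) < ((if true then (\z.1) else (\u.8)) (\v.5)))
step 1: [beta@0] (3 < ((if true then (\z.1) else (\u.8)) (\v.5)))
step 2: [if@1.0] (3 < ((\z.1) (\v.5)))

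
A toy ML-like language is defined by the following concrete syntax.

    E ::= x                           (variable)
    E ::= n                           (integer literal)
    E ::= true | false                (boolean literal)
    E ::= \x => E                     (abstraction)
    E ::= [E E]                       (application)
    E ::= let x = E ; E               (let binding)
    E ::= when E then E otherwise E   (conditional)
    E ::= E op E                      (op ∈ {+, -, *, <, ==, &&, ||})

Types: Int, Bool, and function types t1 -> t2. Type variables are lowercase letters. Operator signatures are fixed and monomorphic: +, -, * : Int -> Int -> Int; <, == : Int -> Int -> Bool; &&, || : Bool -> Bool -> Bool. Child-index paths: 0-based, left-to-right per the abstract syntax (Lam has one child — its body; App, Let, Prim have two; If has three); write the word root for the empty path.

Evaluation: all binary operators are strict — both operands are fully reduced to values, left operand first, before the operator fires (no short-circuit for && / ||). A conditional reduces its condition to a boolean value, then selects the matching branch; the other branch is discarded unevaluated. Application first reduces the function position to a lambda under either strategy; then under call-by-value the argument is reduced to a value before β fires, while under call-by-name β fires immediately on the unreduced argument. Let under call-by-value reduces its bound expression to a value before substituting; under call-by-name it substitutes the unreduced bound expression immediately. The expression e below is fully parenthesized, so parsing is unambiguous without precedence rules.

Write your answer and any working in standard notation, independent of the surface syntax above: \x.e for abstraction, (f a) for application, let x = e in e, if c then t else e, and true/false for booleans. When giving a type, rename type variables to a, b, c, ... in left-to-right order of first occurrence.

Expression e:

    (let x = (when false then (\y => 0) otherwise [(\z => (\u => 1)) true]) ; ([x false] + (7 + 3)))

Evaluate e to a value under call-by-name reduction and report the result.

Derivation:
step 0: (let x = (if false then (\y.0) else ((\z.(\u.1)) true)) in ((x false) + (7 + 3)))
step 1: [let@root] (((if false then (\y.0) else ((\z.(\u.1)) true)) false) + (7 + 3))
step 2: [if@0.0] ((((\z.(\u.1)) true) false) + (7 + 3))
step 3: [beta@0.0] (((\u.1) false) + (7 + 3))
step 4: [beta@0] (1 + (7 + 3))
step 5: [delta@1] (1 + 10)
step 6: [delta@root] 11

Answer: 11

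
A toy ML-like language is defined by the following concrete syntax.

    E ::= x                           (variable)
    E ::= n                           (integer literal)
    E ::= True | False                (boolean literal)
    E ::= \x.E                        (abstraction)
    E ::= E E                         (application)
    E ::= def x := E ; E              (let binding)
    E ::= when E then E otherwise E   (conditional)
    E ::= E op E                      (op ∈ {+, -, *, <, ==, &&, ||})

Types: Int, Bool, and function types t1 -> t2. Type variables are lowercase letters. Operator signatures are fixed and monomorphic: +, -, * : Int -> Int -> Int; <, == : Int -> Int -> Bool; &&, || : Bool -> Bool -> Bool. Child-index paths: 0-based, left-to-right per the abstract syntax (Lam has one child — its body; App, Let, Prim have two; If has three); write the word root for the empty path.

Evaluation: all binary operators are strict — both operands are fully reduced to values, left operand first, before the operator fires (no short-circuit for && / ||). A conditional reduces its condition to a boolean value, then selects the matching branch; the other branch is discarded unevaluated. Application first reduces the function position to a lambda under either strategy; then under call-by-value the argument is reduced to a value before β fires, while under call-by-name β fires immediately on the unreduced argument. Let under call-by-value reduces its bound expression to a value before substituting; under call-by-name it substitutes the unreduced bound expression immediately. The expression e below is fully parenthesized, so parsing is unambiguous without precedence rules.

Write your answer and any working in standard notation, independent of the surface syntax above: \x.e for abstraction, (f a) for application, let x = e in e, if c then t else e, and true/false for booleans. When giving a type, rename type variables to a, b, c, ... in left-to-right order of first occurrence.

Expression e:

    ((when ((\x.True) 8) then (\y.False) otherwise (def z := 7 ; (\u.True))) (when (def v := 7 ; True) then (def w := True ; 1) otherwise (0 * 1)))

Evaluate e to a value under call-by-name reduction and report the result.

Trace:
step 0: ((if ((\x.true) 8) then (\y.false) else (let z = 7 in (\u.true))) (if (let v = 7 in true) then (let w = true in 1) else (0 * 1)))
step 1: [beta@0.0] ((if true then (\y.false) else (let z = 7 in (\u.true))) (if (let v = 7 in true) then (let w = true in 1) else (0 * 1)))
step 2: [if@0] ((\y.false) (if (let v = 7 in true) then (let w = true in 1) else (0 * 1)))
step 3: [beta@root] false

Answer: false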